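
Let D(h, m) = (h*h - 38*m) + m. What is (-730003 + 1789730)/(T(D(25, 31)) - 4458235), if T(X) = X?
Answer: -1059727/4458757 ≈ -0.23767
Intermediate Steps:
D(h, m) = h**2 - 37*m (D(h, m) = (h**2 - 38*m) + m = h**2 - 37*m)
(-730003 + 1789730)/(T(D(25, 31)) - 4458235) = (-730003 + 1789730)/((25**2 - 37*31) - 4458235) = 1059727/((625 - 1147) - 4458235) = 1059727/(-522 - 4458235) = 1059727/(-4458757) = 1059727*(-1/4458757) = -1059727/4458757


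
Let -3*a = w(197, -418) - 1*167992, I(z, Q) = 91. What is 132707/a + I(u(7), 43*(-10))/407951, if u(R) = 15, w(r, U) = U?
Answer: 162429185381/68703027910 ≈ 2.3642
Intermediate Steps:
a = 168410/3 (a = -(-418 - 1*167992)/3 = -(-418 - 167992)/3 = -⅓*(-168410) = 168410/3 ≈ 56137.)
132707/a + I(u(7), 43*(-10))/407951 = 132707/(168410/3) + 91/407951 = 132707*(3/168410) + 91*(1/407951) = 398121/168410 + 91/407951 = 162429185381/68703027910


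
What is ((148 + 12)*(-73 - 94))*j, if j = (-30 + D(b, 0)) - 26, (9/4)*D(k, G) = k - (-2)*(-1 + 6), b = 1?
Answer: 12291200/9 ≈ 1.3657e+6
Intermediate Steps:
D(k, G) = 40/9 + 4*k/9 (D(k, G) = 4*(k - (-2)*(-1 + 6))/9 = 4*(k - (-2)*5)/9 = 4*(k - 1*(-10))/9 = 4*(k + 10)/9 = 4*(10 + k)/9 = 40/9 + 4*k/9)
j = -460/9 (j = (-30 + (40/9 + (4/9)*1)) - 26 = (-30 + (40/9 + 4/9)) - 26 = (-30 + 44/9) - 26 = -226/9 - 26 = -460/9 ≈ -51.111)
((148 + 12)*(-73 - 94))*j = ((148 + 12)*(-73 - 94))*(-460/9) = (160*(-167))*(-460/9) = -26720*(-460/9) = 12291200/9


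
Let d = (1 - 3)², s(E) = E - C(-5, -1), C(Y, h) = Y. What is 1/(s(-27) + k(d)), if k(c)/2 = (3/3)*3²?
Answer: -¼ ≈ -0.25000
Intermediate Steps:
s(E) = 5 + E (s(E) = E - 1*(-5) = E + 5 = 5 + E)
d = 4 (d = (-2)² = 4)
k(c) = 18 (k(c) = 2*((3/3)*3²) = 2*((3*(⅓))*9) = 2*(1*9) = 2*9 = 18)
1/(s(-27) + k(d)) = 1/((5 - 27) + 18) = 1/(-22 + 18) = 1/(-4) = -¼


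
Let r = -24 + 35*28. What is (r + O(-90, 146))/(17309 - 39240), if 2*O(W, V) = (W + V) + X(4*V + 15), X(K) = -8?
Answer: -140/3133 ≈ -0.044686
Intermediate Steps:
r = 956 (r = -24 + 980 = 956)
O(W, V) = -4 + V/2 + W/2 (O(W, V) = ((W + V) - 8)/2 = ((V + W) - 8)/2 = (-8 + V + W)/2 = -4 + V/2 + W/2)
(r + O(-90, 146))/(17309 - 39240) = (956 + (-4 + (½)*146 + (½)*(-90)))/(17309 - 39240) = (956 + (-4 + 73 - 45))/(-21931) = (956 + 24)*(-1/21931) = 980*(-1/21931) = -140/3133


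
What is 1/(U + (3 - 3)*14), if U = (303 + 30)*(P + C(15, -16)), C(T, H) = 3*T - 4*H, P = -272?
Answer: -1/54279 ≈ -1.8423e-5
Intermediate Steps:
C(T, H) = -4*H + 3*T
U = -54279 (U = (303 + 30)*(-272 + (-4*(-16) + 3*15)) = 333*(-272 + (64 + 45)) = 333*(-272 + 109) = 333*(-163) = -54279)
1/(U + (3 - 3)*14) = 1/(-54279 + (3 - 3)*14) = 1/(-54279 + 0*14) = 1/(-54279 + 0) = 1/(-54279) = -1/54279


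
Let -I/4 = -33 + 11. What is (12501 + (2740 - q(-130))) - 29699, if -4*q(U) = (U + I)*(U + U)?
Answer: -11728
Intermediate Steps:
I = 88 (I = -4*(-33 + 11) = -4*(-22) = 88)
q(U) = -U*(88 + U)/2 (q(U) = -(U + 88)*(U + U)/4 = -(88 + U)*2*U/4 = -U*(88 + U)/2)
(12501 + (2740 - q(-130))) - 29699 = (12501 + (2740 - (-1)*(-130)*(88 - 130)/2)) - 29699 = (12501 + (2740 - (-1)*(-130)*(-42)/2)) - 29699 = (12501 + (2740 - 1*(-2730))) - 29699 = (12501 + (2740 + 2730)) - 29699 = (12501 + 5470) - 29699 = 17971 - 29699 = -11728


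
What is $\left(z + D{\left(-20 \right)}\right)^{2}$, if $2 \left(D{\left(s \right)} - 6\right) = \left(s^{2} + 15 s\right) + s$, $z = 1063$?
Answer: $1229881$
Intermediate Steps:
$D{\left(s \right)} = 6 + \frac{s^{2}}{2} + 8 s$ ($D{\left(s \right)} = 6 + \frac{\left(s^{2} + 15 s\right) + s}{2} = 6 + \frac{s^{2} + 16 s}{2} = 6 + \left(\frac{s^{2}}{2} + 8 s\right) = 6 + \frac{s^{2}}{2} + 8 s$)
$\left(z + D{\left(-20 \right)}\right)^{2} = \left(1063 + \left(6 + \frac{\left(-20\right)^{2}}{2} + 8 \left(-20\right)\right)\right)^{2} = \left(1063 + \left(6 + \frac{1}{2} \cdot 400 - 160\right)\right)^{2} = \left(1063 + \left(6 + 200 - 160\right)\right)^{2} = \left(1063 + 46\right)^{2} = 1109^{2} = 1229881$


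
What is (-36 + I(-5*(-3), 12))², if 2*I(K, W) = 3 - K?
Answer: 1764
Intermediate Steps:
I(K, W) = 3/2 - K/2 (I(K, W) = (3 - K)/2 = 3/2 - K/2)
(-36 + I(-5*(-3), 12))² = (-36 + (3/2 - (-5)*(-3)/2))² = (-36 + (3/2 - ½*15))² = (-36 + (3/2 - 15/2))² = (-36 - 6)² = (-42)² = 1764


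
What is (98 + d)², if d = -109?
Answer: 121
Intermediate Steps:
(98 + d)² = (98 - 109)² = (-11)² = 121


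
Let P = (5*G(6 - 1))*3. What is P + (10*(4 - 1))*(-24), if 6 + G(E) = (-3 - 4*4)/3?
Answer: -905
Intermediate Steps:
G(E) = -37/3 (G(E) = -6 + (-3 - 4*4)/3 = -6 + (-3 - 16)*(⅓) = -6 - 19*⅓ = -6 - 19/3 = -37/3)
P = -185 (P = (5*(-37/3))*3 = -185/3*3 = -185)
P + (10*(4 - 1))*(-24) = -185 + (10*(4 - 1))*(-24) = -185 + (10*3)*(-24) = -185 + 30*(-24) = -185 - 720 = -905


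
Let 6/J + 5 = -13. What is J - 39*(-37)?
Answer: 4328/3 ≈ 1442.7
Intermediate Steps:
J = -1/3 (J = 6/(-5 - 13) = 6/(-18) = 6*(-1/18) = -1/3 ≈ -0.33333)
J - 39*(-37) = -1/3 - 39*(-37) = -1/3 + 1443 = 4328/3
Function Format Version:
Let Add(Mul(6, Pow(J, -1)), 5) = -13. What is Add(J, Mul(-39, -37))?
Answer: Rational(4328, 3) ≈ 1442.7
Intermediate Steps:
J = Rational(-1, 3) (J = Mul(6, Pow(Add(-5, -13), -1)) = Mul(6, Pow(-18, -1)) = Mul(6, Rational(-1, 18)) = Rational(-1, 3) ≈ -0.33333)
Add(J, Mul(-39, -37)) = Add(Rational(-1, 3), Mul(-39, -37)) = Add(Rational(-1, 3), 1443) = Rational(4328, 3)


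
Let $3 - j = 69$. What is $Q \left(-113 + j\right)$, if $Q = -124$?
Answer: $22196$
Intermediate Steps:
$j = -66$ ($j = 3 - 69 = -66$)
$Q \left(-113 + j\right) = - 124 \left(-113 - 66\right) = \left(-124\right) \left(-179\right) = 22196$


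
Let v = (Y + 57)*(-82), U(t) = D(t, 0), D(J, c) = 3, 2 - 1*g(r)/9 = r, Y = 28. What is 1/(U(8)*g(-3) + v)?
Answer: -1/6835 ≈ -0.00014631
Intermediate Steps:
g(r) = 18 - 9*r
U(t) = 3
v = -6970 (v = (28 + 57)*(-82) = 85*(-82) = -6970)
1/(U(8)*g(-3) + v) = 1/(3*(18 - 9*(-3)) - 6970) = 1/(3*(18 + 27) - 6970) = 1/(3*45 - 6970) = 1/(135 - 6970) = 1/(-6835) = -1/6835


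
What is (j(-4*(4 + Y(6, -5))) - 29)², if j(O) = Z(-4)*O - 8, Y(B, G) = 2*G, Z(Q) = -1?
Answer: 3721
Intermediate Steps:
j(O) = -8 - O (j(O) = -O - 8 = -8 - O)
(j(-4*(4 + Y(6, -5))) - 29)² = ((-8 - (-4)*(4 + 2*(-5))) - 29)² = ((-8 - (-4)*(4 - 10)) - 29)² = ((-8 - (-4)*(-6)) - 29)² = ((-8 - 1*24) - 29)² = ((-8 - 24) - 29)² = (-32 - 29)² = (-61)² = 3721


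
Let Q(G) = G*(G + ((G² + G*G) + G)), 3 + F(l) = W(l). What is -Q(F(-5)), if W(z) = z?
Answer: 896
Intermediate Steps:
F(l) = -3 + l
Q(G) = G*(2*G + 2*G²) (Q(G) = G*(G + ((G² + G²) + G)) = G*(G + (2*G² + G)) = G*(G + (G + 2*G²)) = G*(2*G + 2*G²))
-Q(F(-5)) = -2*(-3 - 5)²*(1 + (-3 - 5)) = -2*(-8)²*(1 - 8) = -2*64*(-7) = -1*(-896) = 896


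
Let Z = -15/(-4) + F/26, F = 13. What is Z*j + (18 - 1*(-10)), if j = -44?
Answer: -159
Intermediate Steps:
Z = 17/4 (Z = -15/(-4) + 13/26 = -15*(-¼) + 13*(1/26) = 15/4 + ½ = 17/4 ≈ 4.2500)
Z*j + (18 - 1*(-10)) = (17/4)*(-44) + (18 - 1*(-10)) = -187 + (18 + 10) = -187 + 28 = -159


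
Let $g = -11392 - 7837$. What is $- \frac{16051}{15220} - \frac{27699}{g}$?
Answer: $\frac{16133443}{41809340} \approx 0.38588$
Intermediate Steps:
$g = -19229$ ($g = -11392 - 7837 = -19229$)
$- \frac{16051}{15220} - \frac{27699}{g} = - \frac{16051}{15220} - \frac{27699}{-19229} = \left(-16051\right) \frac{1}{15220} - - \frac{3957}{2747} = - \frac{16051}{15220} + \frac{3957}{2747} = \frac{16133443}{41809340}$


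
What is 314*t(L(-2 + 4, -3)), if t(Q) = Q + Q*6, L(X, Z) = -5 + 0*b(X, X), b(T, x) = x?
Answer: -10990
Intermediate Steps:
L(X, Z) = -5 (L(X, Z) = -5 + 0*X = -5 + 0 = -5)
t(Q) = 7*Q (t(Q) = Q + 6*Q = 7*Q)
314*t(L(-2 + 4, -3)) = 314*(7*(-5)) = 314*(-35) = -10990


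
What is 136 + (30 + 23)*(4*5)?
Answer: 1196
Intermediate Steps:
136 + (30 + 23)*(4*5) = 136 + 53*20 = 136 + 1060 = 1196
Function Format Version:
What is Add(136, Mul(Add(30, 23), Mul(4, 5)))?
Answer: 1196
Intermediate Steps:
Add(136, Mul(Add(30, 23), Mul(4, 5))) = Add(136, Mul(53, 20)) = Add(136, 1060) = 1196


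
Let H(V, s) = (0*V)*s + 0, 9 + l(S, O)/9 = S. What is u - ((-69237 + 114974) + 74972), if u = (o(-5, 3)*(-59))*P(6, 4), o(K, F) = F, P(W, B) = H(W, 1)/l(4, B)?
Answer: -120709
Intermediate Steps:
l(S, O) = -81 + 9*S
H(V, s) = 0 (H(V, s) = 0*s + 0 = 0 + 0 = 0)
P(W, B) = 0 (P(W, B) = 0/(-81 + 9*4) = 0/(-81 + 36) = 0/(-45) = 0*(-1/45) = 0)
u = 0 (u = (3*(-59))*0 = -177*0 = 0)
u - ((-69237 + 114974) + 74972) = 0 - ((-69237 + 114974) + 74972) = 0 - (45737 + 74972) = 0 - 1*120709 = 0 - 120709 = -120709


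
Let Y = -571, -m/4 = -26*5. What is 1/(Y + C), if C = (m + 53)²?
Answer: 1/327758 ≈ 3.0510e-6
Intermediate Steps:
m = 520 (m = -(-104)*5 = -4*(-130) = 520)
C = 328329 (C = (520 + 53)² = 573² = 328329)
1/(Y + C) = 1/(-571 + 328329) = 1/327758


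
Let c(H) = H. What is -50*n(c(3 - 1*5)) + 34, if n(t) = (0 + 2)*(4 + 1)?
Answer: -466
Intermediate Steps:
n(t) = 10 (n(t) = 2*5 = 10)
-50*n(c(3 - 1*5)) + 34 = -50*10 + 34 = -500 + 34 = -466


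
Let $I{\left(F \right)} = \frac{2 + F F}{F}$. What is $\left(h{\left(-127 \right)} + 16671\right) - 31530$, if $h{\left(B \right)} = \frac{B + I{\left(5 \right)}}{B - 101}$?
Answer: $- \frac{222877}{15} \approx -14858.0$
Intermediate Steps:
$I{\left(F \right)} = \frac{2 + F^{2}}{F}$
$h{\left(B \right)} = \frac{\frac{27}{5} + B}{-101 + B}$ ($h{\left(B \right)} = \frac{B + \left(5 + \frac{2}{5}\right)}{B - 101} = \frac{B + \left(5 + 2 \cdot \frac{1}{5}\right)}{-101 + B} = \frac{B + \left(5 + \frac{2}{5}\right)}{-101 + B} = \frac{B + \frac{27}{5}}{-101 + B} = \frac{\frac{27}{5} + B}{-101 + B}$)
$\left(h{\left(-127 \right)} + 16671\right) - 31530 = \left(\frac{\frac{27}{5} - 127}{-101 - 127} + 16671\right) - 31530 = \left(\frac{1}{-228} \left(- \frac{608}{5}\right) + 16671\right) - 31530 = \left(\left(- \frac{1}{228}\right) \left(- \frac{608}{5}\right) + 16671\right) - 31530 = \left(\frac{8}{15} + 16671\right) - 31530 = \frac{250073}{15} - 31530 = - \frac{222877}{15}$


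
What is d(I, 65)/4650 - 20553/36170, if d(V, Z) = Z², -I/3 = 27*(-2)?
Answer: 572468/1681905 ≈ 0.34037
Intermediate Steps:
I = 162 (I = -81*(-2) = -3*(-54) = 162)
d(I, 65)/4650 - 20553/36170 = 65²/4650 - 20553/36170 = 4225*(1/4650) - 20553*1/36170 = 169/186 - 20553/36170 = 572468/1681905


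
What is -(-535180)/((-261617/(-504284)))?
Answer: 269882711120/261617 ≈ 1.0316e+6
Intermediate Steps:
-(-535180)/((-261617/(-504284))) = -(-535180)/((-261617*(-1/504284))) = -(-535180)/261617/504284 = -(-535180)*504284/261617 = -1*(-269882711120/261617) = 269882711120/261617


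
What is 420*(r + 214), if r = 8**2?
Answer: 116760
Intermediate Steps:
r = 64
420*(r + 214) = 420*(64 + 214) = 420*278 = 116760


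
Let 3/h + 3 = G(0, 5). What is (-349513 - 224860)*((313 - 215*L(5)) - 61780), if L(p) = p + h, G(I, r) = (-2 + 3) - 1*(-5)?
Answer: 36045926361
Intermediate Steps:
G(I, r) = 6 (G(I, r) = 1 + 5 = 6)
h = 1 (h = 3/(-3 + 6) = 3/3 = 3*(1/3) = 1)
L(p) = 1 + p (L(p) = p + 1 = 1 + p)
(-349513 - 224860)*((313 - 215*L(5)) - 61780) = (-349513 - 224860)*((313 - 215*(1 + 5)) - 61780) = -574373*((313 - 215*6) - 61780) = -574373*((313 - 1290) - 61780) = -574373*(-977 - 61780) = -574373*(-62757) = 36045926361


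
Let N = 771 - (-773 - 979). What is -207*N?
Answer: -522261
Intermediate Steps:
N = 2523 (N = 771 - 1*(-1752) = 771 + 1752 = 2523)
-207*N = -207*2523 = -522261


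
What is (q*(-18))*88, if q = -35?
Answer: 55440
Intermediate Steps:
(q*(-18))*88 = -35*(-18)*88 = 630*88 = 55440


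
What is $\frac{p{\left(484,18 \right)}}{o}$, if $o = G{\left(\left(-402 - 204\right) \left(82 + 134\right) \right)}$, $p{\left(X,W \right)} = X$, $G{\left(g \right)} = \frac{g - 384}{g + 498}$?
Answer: $\frac{2629693}{5470} \approx 480.75$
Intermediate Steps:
$G{\left(g \right)} = \frac{-384 + g}{498 + g}$
$o = \frac{21880}{21733}$ ($o = \frac{-384 + \left(-402 - 204\right) \left(82 + 134\right)}{498 + \left(-402 - 204\right) \left(82 + 134\right)} = \frac{-384 - 130896}{498 - 130896} = \frac{1}{-130398} \left(-131280\right) = \left(- \frac{1}{130398}\right) \left(-131280\right) = \frac{21880}{21733} \approx 1.0068$)
$\frac{p{\left(484,18 \right)}}{o} = \frac{484}{\frac{21880}{21733}} = 484 \cdot \frac{21733}{21880} = \frac{2629693}{5470}$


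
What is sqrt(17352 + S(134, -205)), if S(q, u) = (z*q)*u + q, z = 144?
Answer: I*sqrt(3938194) ≈ 1984.5*I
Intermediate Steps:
S(q, u) = q + 144*q*u (S(q, u) = (144*q)*u + q = 144*q*u + q = q + 144*q*u)
sqrt(17352 + S(134, -205)) = sqrt(17352 + 134*(1 + 144*(-205))) = sqrt(17352 + 134*(1 - 29520)) = sqrt(17352 + 134*(-29519)) = sqrt(17352 - 3955546) = sqrt(-3938194) = I*sqrt(3938194)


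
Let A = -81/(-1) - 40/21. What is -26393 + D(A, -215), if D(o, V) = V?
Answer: -26608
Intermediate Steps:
A = 1661/21 (A = -81*(-1) - 40*1/21 = 81 - 40/21 = 1661/21 ≈ 79.095)
-26393 + D(A, -215) = -26393 - 215 = -26608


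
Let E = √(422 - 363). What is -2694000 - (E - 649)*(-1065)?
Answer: -3385185 + 1065*√59 ≈ -3.3770e+6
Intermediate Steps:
E = √59 ≈ 7.6811
-2694000 - (E - 649)*(-1065) = -2694000 - (√59 - 649)*(-1065) = -2694000 - (-649 + √59)*(-1065) = -2694000 - (691185 - 1065*√59) = -2694000 + (-691185 + 1065*√59) = -3385185 + 1065*√59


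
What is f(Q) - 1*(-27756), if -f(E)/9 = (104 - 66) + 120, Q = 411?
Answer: 26334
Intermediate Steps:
f(E) = -1422 (f(E) = -9*((104 - 66) + 120) = -9*(38 + 120) = -9*158 = -1422)
f(Q) - 1*(-27756) = -1422 - 1*(-27756) = -1422 + 27756 = 26334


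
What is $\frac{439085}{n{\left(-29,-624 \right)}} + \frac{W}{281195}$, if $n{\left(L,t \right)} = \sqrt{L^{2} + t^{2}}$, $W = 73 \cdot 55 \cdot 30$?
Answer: $\frac{24090}{56239} + \frac{439085 \sqrt{390217}}{390217} \approx 703.33$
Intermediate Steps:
$W = 120450$ ($W = 4015 \cdot 30 = 120450$)
$\frac{439085}{n{\left(-29,-624 \right)}} + \frac{W}{281195} = \frac{439085}{\sqrt{\left(-29\right)^{2} + \left(-624\right)^{2}}} + \frac{120450}{281195} = \frac{439085}{\sqrt{841 + 389376}} + 120450 \cdot \frac{1}{281195} = \frac{439085}{\sqrt{390217}} + \frac{24090}{56239} = 439085 \frac{\sqrt{390217}}{390217} + \frac{24090}{56239} = \frac{439085 \sqrt{390217}}{390217} + \frac{24090}{56239} = \frac{24090}{56239} + \frac{439085 \sqrt{390217}}{390217}$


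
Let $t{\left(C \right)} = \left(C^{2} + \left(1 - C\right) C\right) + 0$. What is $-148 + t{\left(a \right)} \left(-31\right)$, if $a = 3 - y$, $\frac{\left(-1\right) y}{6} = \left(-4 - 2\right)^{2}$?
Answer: $-6937$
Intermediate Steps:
$y = -216$ ($y = - 6 \left(-4 - 2\right)^{2} = - 6 \left(-6\right)^{2} = \left(-6\right) 36 = -216$)
$a = 219$ ($a = 3 - -216 = 3 + 216 = 219$)
$t{\left(C \right)} = C^{2} + C \left(1 - C\right)$ ($t{\left(C \right)} = \left(C^{2} + C \left(1 - C\right)\right) + 0 = C^{2} + C \left(1 - C\right)$)
$-148 + t{\left(a \right)} \left(-31\right) = -148 + 219 \left(-31\right) = -148 - 6789 = -6937$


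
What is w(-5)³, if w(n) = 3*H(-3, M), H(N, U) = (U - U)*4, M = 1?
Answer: 0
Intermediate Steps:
H(N, U) = 0 (H(N, U) = 0*4 = 0)
w(n) = 0 (w(n) = 3*0 = 0)
w(-5)³ = 0³ = 0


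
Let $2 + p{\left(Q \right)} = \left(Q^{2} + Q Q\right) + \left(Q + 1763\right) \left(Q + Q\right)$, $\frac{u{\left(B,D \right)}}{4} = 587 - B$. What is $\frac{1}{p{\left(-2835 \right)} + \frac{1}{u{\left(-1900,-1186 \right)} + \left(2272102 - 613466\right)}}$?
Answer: $\frac{1668584}{36963620753793} \approx 4.5141 \cdot 10^{-8}$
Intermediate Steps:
$u{\left(B,D \right)} = 2348 - 4 B$ ($u{\left(B,D \right)} = 4 \left(587 - B\right) = 2348 - 4 B$)
$p{\left(Q \right)} = -2 + 2 Q^{2} + 2 Q \left(1763 + Q\right)$ ($p{\left(Q \right)} = -2 + \left(\left(Q^{2} + Q Q\right) + \left(Q + 1763\right) \left(Q + Q\right)\right) = -2 + \left(\left(Q^{2} + Q^{2}\right) + \left(1763 + Q\right) 2 Q\right) = -2 + \left(2 Q^{2} + 2 Q \left(1763 + Q\right)\right) = -2 + 2 Q^{2} + 2 Q \left(1763 + Q\right)$)
$\frac{1}{p{\left(-2835 \right)} + \frac{1}{u{\left(-1900,-1186 \right)} + \left(2272102 - 613466\right)}} = \frac{1}{\left(-2 + 4 \left(-2835\right)^{2} + 3526 \left(-2835\right)\right) + \frac{1}{\left(2348 - -7600\right) + \left(2272102 - 613466\right)}} = \frac{1}{\left(-2 + 4 \cdot 8037225 - 9996210\right) + \frac{1}{\left(2348 + 7600\right) + \left(2272102 - 613466\right)}} = \frac{1}{\left(-2 + 32148900 - 9996210\right) + \frac{1}{9948 + 1658636}} = \frac{1}{22152688 + \frac{1}{1668584}} = \frac{1}{\frac{36963620753793}{1668584}} = \frac{1668584}{36963620753793}$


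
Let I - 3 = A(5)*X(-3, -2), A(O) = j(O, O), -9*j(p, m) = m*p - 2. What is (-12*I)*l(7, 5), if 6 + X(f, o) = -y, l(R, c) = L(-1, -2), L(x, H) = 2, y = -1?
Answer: -1136/3 ≈ -378.67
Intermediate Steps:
j(p, m) = 2/9 - m*p/9 (j(p, m) = -(m*p - 2)/9 = -(-2 + m*p)/9 = 2/9 - m*p/9)
l(R, c) = 2
A(O) = 2/9 - O²/9 (A(O) = 2/9 - O*O/9 = 2/9 - O²/9)
X(f, o) = -5 (X(f, o) = -6 - 1*(-1) = -6 + 1 = -5)
I = 142/9 (I = 3 + (2/9 - ⅑*5²)*(-5) = 3 + (2/9 - ⅑*25)*(-5) = 3 + (2/9 - 25/9)*(-5) = 3 - 23/9*(-5) = 3 + 115/9 = 142/9 ≈ 15.778)
(-12*I)*l(7, 5) = -12*142/9*2 = -568/3*2 = -1136/3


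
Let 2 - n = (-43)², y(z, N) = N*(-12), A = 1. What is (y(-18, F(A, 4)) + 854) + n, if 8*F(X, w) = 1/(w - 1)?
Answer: -1987/2 ≈ -993.50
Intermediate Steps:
F(X, w) = 1/(8*(-1 + w)) (F(X, w) = 1/(8*(w - 1)) = 1/(8*(-1 + w)))
y(z, N) = -12*N
n = -1847 (n = 2 - 1*(-43)² = 2 - 1*1849 = 2 - 1849 = -1847)
(y(-18, F(A, 4)) + 854) + n = (-3/(2*(-1 + 4)) + 854) - 1847 = (-3/(2*3) + 854) - 1847 = (-12*1/24 + 854) - 1847 = (-½ + 854) - 1847 = 1707/2 - 1847 = -1987/2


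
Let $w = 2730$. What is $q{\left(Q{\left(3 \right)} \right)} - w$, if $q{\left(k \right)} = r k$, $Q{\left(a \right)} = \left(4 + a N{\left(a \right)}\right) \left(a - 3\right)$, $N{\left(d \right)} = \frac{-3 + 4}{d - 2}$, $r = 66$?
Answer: $-2730$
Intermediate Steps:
$N{\left(d \right)} = \frac{1}{-2 + d}$ ($N{\left(d \right)} = 1 \frac{1}{-2 + d} = \frac{1}{-2 + d}$)
$Q{\left(a \right)} = \left(-3 + a\right) \left(4 + \frac{a}{-2 + a}\right)$ ($Q{\left(a \right)} = \left(4 + \frac{a}{-2 + a}\right) \left(a - 3\right) = \left(4 + \frac{a}{-2 + a}\right) \left(-3 + a\right) = \left(-3 + a\right) \left(4 + \frac{a}{-2 + a}\right)$)
$q{\left(k \right)} = 66 k$
$q{\left(Q{\left(3 \right)} \right)} - w = 66 \frac{24 - 69 + 5 \cdot 3^{2}}{-2 + 3} - 2730 = 66 \frac{24 - 69 + 5 \cdot 9}{1} - 2730 = 66 \cdot 1 \left(24 - 69 + 45\right) - 2730 = 66 \cdot 1 \cdot 0 - 2730 = 66 \cdot 0 - 2730 = 0 - 2730 = -2730$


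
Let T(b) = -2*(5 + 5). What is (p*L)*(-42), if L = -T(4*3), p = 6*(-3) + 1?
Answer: 14280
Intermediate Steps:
p = -17 (p = -18 + 1 = -17)
T(b) = -20 (T(b) = -2*10 = -20)
L = 20 (L = -1*(-20) = 20)
(p*L)*(-42) = -17*20*(-42) = -340*(-42) = 14280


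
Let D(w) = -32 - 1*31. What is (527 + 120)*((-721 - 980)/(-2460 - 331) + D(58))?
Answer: -112663404/2791 ≈ -40367.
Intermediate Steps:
D(w) = -63 (D(w) = -32 - 31 = -63)
(527 + 120)*((-721 - 980)/(-2460 - 331) + D(58)) = (527 + 120)*((-721 - 980)/(-2460 - 331) - 63) = 647*(-1701/(-2791) - 63) = 647*(-1701*(-1/2791) - 63) = 647*(1701/2791 - 63) = 647*(-174132/2791) = -112663404/2791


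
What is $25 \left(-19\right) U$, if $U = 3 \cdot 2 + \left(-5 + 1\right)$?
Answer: $-950$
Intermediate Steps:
$U = 2$ ($U = 6 - 4 = 2$)
$25 \left(-19\right) U = 25 \left(-19\right) 2 = \left(-475\right) 2 = -950$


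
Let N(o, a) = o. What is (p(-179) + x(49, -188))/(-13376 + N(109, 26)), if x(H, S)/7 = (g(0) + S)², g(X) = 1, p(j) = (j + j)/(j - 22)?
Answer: -49201741/2666667 ≈ -18.451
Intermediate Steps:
p(j) = 2*j/(-22 + j) (p(j) = (2*j)/(-22 + j) = 2*j/(-22 + j))
x(H, S) = 7*(1 + S)²
(p(-179) + x(49, -188))/(-13376 + N(109, 26)) = (2*(-179)/(-22 - 179) + 7*(1 - 188)²)/(-13376 + 109) = (2*(-179)/(-201) + 7*(-187)²)/(-13267) = (2*(-179)*(-1/201) + 7*34969)*(-1/13267) = (358/201 + 244783)*(-1/13267) = (49201741/201)*(-1/13267) = -49201741/2666667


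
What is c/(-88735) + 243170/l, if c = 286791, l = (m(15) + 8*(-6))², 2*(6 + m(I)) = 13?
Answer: 3348898841/32033335 ≈ 104.54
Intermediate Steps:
m(I) = ½ (m(I) = -6 + (½)*13 = -6 + 13/2 = ½)
l = 9025/4 (l = (½ + 8*(-6))² = (½ - 48)² = (-95/2)² = 9025/4 ≈ 2256.3)
c/(-88735) + 243170/l = 286791/(-88735) + 243170/(9025/4) = 286791*(-1/88735) + 243170*(4/9025) = -286791/88735 + 194536/1805 = 3348898841/32033335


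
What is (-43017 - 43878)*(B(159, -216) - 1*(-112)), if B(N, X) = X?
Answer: 9037080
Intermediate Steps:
(-43017 - 43878)*(B(159, -216) - 1*(-112)) = (-43017 - 43878)*(-216 - 1*(-112)) = -86895*(-216 + 112) = -86895*(-104) = 9037080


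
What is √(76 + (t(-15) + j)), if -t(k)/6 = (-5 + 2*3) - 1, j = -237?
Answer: I*√161 ≈ 12.689*I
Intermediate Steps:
t(k) = 0 (t(k) = -6*((-5 + 2*3) - 1) = -6*((-5 + 6) - 1) = -6*(1 - 1) = -6*0 = 0)
√(76 + (t(-15) + j)) = √(76 + (0 - 237)) = √(76 - 237) = √(-161) = I*√161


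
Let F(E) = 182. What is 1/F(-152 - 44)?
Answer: 1/182 ≈ 0.0054945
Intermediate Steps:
1/F(-152 - 44) = 1/182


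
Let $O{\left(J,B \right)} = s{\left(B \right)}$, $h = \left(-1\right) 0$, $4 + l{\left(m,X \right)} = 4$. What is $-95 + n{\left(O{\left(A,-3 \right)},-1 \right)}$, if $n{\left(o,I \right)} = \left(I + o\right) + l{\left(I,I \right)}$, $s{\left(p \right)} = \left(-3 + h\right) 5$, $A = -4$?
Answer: $-111$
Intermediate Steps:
$l{\left(m,X \right)} = 0$ ($l{\left(m,X \right)} = -4 + 4 = 0$)
$h = 0$
$s{\left(p \right)} = -15$ ($s{\left(p \right)} = \left(-3 + 0\right) 5 = \left(-3\right) 5 = -15$)
$O{\left(J,B \right)} = -15$
$n{\left(o,I \right)} = I + o$ ($n{\left(o,I \right)} = \left(I + o\right) + 0 = I + o$)
$-95 + n{\left(O{\left(A,-3 \right)},-1 \right)} = -95 - 16 = -111$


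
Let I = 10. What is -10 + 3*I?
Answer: 20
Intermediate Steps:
-10 + 3*I = -10 + 3*10 = -10 + 30 = 20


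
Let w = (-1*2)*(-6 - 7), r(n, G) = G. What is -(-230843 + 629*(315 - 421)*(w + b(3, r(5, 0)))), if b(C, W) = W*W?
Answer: 1964367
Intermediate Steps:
b(C, W) = W²
w = 26 (w = -2*(-13) = 26)
-(-230843 + 629*(315 - 421)*(w + b(3, r(5, 0)))) = -(-230843 + 629*(26 + 0²)*(315 - 421)) = -629/(1/(-367 + (26 + 0)*(-106))) = -629/(1/(-367 + 26*(-106))) = -629/(1/(-367 - 2756)) = -629/(1/(-3123)) = -629/(-1/3123) = -629*(-3123) = 1964367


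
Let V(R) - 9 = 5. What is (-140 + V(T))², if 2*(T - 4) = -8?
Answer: 15876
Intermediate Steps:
T = 0 (T = 4 + (½)*(-8) = 4 - 4 = 0)
V(R) = 14 (V(R) = 9 + 5 = 14)
(-140 + V(T))² = (-140 + 14)² = (-126)² = 15876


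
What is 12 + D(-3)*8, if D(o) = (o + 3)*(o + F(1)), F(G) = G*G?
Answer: 12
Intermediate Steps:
F(G) = G²
D(o) = (1 + o)*(3 + o) (D(o) = (o + 3)*(o + 1²) = (3 + o)*(o + 1) = (3 + o)*(1 + o) = (1 + o)*(3 + o))
12 + D(-3)*8 = 12 + (3 + (-3)² + 4*(-3))*8 = 12 + (3 + 9 - 12)*8 = 12 + 0*8 = 12 + 0 = 12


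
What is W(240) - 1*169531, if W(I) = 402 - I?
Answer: -169369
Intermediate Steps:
W(240) - 1*169531 = (402 - 1*240) - 1*169531 = (402 - 240) - 169531 = 162 - 169531 = -169369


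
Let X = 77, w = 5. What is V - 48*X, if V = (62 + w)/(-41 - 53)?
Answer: -347491/94 ≈ -3696.7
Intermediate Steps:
V = -67/94 (V = (62 + 5)/(-41 - 53) = 67/(-94) = 67*(-1/94) = -67/94 ≈ -0.71277)
V - 48*X = -67/94 - 48*77 = -67/94 - 3696 = -347491/94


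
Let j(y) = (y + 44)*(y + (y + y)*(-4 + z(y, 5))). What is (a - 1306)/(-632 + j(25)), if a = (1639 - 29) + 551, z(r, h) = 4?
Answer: 855/1093 ≈ 0.78225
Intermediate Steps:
a = 2161 (a = 1610 + 551 = 2161)
j(y) = y*(44 + y) (j(y) = (y + 44)*(y + (y + y)*(-4 + 4)) = (44 + y)*(y + (2*y)*0) = (44 + y)*(y + 0) = (44 + y)*y = y*(44 + y))
(a - 1306)/(-632 + j(25)) = (2161 - 1306)/(-632 + 25*(44 + 25)) = 855/(-632 + 25*69) = 855/(-632 + 1725) = 855/1093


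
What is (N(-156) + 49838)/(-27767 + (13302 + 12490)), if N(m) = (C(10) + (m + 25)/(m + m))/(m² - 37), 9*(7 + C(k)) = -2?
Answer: -226701737533/8983826280 ≈ -25.234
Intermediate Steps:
C(k) = -65/9 (C(k) = -7 + (⅑)*(-2) = -7 - 2/9 = -65/9)
N(m) = (-65/9 + (25 + m)/(2*m))/(-37 + m²) (N(m) = (-65/9 + (m + 25)/(m + m))/(m² - 37) = (-65/9 + (25 + m)/((2*m)))/(-37 + m²) = (-65/9 + (25 + m)*(1/(2*m)))/(-37 + m²) = (-65/9 + (25 + m)/(2*m))/(-37 + m²))
(N(-156) + 49838)/(-27767 + (13302 + 12490)) = ((1/18)*(225 - 121*(-156))/(-156*(-37 + (-156)²)) + 49838)/(-27767 + (13302 + 12490)) = ((1/18)*(-1/156)*(225 + 18876)/(-37 + 24336) + 49838)/(-27767 + 25792) = ((1/18)*(-1/156)*19101/24299 + 49838)/(-1975) = ((1/18)*(-1/156)*(1/24299)*19101 + 49838)*(-1/1975) = (-6367/22743864 + 49838)*(-1/1975) = (1133508687665/22743864)*(-1/1975) = -226701737533/8983826280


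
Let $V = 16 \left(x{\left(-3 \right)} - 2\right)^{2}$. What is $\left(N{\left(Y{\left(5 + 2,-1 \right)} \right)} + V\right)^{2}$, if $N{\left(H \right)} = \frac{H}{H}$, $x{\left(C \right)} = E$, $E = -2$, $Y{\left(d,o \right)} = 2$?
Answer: $66049$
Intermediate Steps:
$x{\left(C \right)} = -2$
$N{\left(H \right)} = 1$
$V = 256$ ($V = 16 \left(-2 - 2\right)^{2} = 16 \left(-4\right)^{2} = 16 \cdot 16 = 256$)
$\left(N{\left(Y{\left(5 + 2,-1 \right)} \right)} + V\right)^{2} = \left(1 + 256\right)^{2} = 257^{2} = 66049$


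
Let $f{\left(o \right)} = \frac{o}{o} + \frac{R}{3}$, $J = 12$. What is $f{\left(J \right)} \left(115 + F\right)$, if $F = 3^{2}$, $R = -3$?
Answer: $0$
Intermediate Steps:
$f{\left(o \right)} = 0$ ($f{\left(o \right)} = \frac{o}{o} - \frac{3}{3} = 1 - 1 = 0$)
$F = 9$
$f{\left(J \right)} \left(115 + F\right) = 0 \left(115 + 9\right) = 0 \cdot 124 = 0$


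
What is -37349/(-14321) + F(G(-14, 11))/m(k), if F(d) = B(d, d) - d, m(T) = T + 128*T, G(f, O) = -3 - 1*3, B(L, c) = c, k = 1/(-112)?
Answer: 37349/14321 ≈ 2.6080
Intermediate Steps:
k = -1/112 ≈ -0.0089286
G(f, O) = -6 (G(f, O) = -3 - 3 = -6)
m(T) = 129*T
F(d) = 0 (F(d) = d - d = 0)
-37349/(-14321) + F(G(-14, 11))/m(k) = -37349/(-14321) + 0/((129*(-1/112))) = -37349*(-1/14321) + 0/(-129/112) = 37349/14321 + 0*(-112/129) = 37349/14321 + 0 = 37349/14321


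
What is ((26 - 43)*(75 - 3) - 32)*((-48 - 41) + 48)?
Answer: 51496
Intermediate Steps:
((26 - 43)*(75 - 3) - 32)*((-48 - 41) + 48) = (-17*72 - 32)*(-89 + 48) = (-1224 - 32)*(-41) = -1256*(-41) = 51496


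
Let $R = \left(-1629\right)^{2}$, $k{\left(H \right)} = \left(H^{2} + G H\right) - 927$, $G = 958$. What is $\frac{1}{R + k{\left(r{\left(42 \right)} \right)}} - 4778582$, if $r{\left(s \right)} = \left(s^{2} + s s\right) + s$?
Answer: $- \frac{89921798258267}{18817674} \approx -4.7786 \cdot 10^{6}$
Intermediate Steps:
$r{\left(s \right)} = s + 2 s^{2}$ ($r{\left(s \right)} = \left(s^{2} + s^{2}\right) + s = 2 s^{2} + s = s + 2 s^{2}$)
$k{\left(H \right)} = -927 + H^{2} + 958 H$ ($k{\left(H \right)} = \left(H^{2} + 958 H\right) - 927 = -927 + H^{2} + 958 H$)
$R = 2653641$
$\frac{1}{R + k{\left(r{\left(42 \right)} \right)}} - 4778582 = \frac{1}{2653641 + \left(-927 + \left(42 \left(1 + 2 \cdot 42\right)\right)^{2} + 958 \cdot 42 \left(1 + 2 \cdot 42\right)\right)} - 4778582 = \frac{1}{2653641 + \left(-927 + \left(42 \left(1 + 84\right)\right)^{2} + 958 \cdot 42 \left(1 + 84\right)\right)} - 4778582 = \frac{1}{2653641 + \left(-927 + \left(42 \cdot 85\right)^{2} + 958 \cdot 42 \cdot 85\right)} - 4778582 = \frac{1}{2653641 + \left(-927 + 3570^{2} + 958 \cdot 3570\right)} - 4778582 = \frac{1}{2653641 + \left(-927 + 12744900 + 3420060\right)} - 4778582 = \frac{1}{2653641 + 16164033} - 4778582 = \frac{1}{18817674} - 4778582 = - \frac{89921798258267}{18817674}$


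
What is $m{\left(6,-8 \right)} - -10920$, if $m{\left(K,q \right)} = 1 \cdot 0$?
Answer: $10920$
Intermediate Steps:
$m{\left(K,q \right)} = 0$
$m{\left(6,-8 \right)} - -10920 = 0 - -10920 = 0 + 10920 = 10920$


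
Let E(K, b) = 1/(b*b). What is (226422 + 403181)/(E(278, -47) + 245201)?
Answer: 1390793027/541649010 ≈ 2.5677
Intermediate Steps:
E(K, b) = b⁻² (E(K, b) = 1/(b²) = b⁻²)
(226422 + 403181)/(E(278, -47) + 245201) = (226422 + 403181)/((-47)⁻² + 245201) = 629603/(1/2209 + 245201) = 629603/(541649010/2209) = 629603*(2209/541649010) = 1390793027/541649010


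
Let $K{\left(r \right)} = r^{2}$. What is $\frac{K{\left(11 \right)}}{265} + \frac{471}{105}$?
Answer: $\frac{9168}{1855} \approx 4.9423$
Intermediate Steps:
$\frac{K{\left(11 \right)}}{265} + \frac{471}{105} = \frac{11^{2}}{265} + \frac{471}{105} = 121 \cdot \frac{1}{265} + 471 \cdot \frac{1}{105} = \frac{121}{265} + \frac{157}{35} = \frac{9168}{1855}$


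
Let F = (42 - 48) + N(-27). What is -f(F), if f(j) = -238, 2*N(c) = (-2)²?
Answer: 238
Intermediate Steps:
N(c) = 2 (N(c) = (½)*(-2)² = (½)*4 = 2)
F = -4 (F = (42 - 48) + 2 = -6 + 2 = -4)
-f(F) = -1*(-238) = 238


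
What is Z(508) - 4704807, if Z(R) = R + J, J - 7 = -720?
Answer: -4705012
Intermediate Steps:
J = -713 (J = 7 - 720 = -713)
Z(R) = -713 + R (Z(R) = R - 713 = -713 + R)
Z(508) - 4704807 = (-713 + 508) - 4704807 = -205 - 4704807 = -4705012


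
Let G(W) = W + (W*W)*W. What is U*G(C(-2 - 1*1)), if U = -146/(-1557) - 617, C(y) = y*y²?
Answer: 2103545370/173 ≈ 1.2159e+7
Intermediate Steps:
C(y) = y³
G(W) = W + W³ (G(W) = W + W²*W = W + W³)
U = -960523/1557 (U = -146*(-1/1557) - 617 = 146/1557 - 617 = -960523/1557 ≈ -616.91)
U*G(C(-2 - 1*1)) = -960523*((-2 - 1*1)³ + ((-2 - 1*1)³)³)/1557 = -960523*((-2 - 1)³ + ((-2 - 1)³)³)/1557 = -960523*((-3)³ + ((-3)³)³)/1557 = -960523*(-27 + (-27)³)/1557 = -960523*(-27 - 19683)/1557 = -960523/1557*(-19710) = 2103545370/173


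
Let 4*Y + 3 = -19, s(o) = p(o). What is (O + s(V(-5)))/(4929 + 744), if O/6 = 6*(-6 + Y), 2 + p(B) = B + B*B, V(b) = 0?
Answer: -416/5673 ≈ -0.073330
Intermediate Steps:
p(B) = -2 + B + B² (p(B) = -2 + (B + B*B) = -2 + (B + B²) = -2 + B + B²)
s(o) = -2 + o + o²
Y = -11/2 (Y = -¾ + (¼)*(-19) = -¾ - 19/4 = -11/2 ≈ -5.5000)
O = -414 (O = 6*(6*(-6 - 11/2)) = 6*(6*(-23/2)) = 6*(-69) = -414)
(O + s(V(-5)))/(4929 + 744) = (-414 + (-2 + 0 + 0²))/(4929 + 744) = (-414 + (-2 + 0 + 0))/5673 = (-414 - 2)*(1/5673) = -416*1/5673 = -416/5673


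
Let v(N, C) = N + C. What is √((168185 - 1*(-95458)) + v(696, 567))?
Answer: 3*√29434 ≈ 514.69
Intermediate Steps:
v(N, C) = C + N
√((168185 - 1*(-95458)) + v(696, 567)) = √((168185 - 1*(-95458)) + (567 + 696)) = √((168185 + 95458) + 1263) = √(263643 + 1263) = √264906 = 3*√29434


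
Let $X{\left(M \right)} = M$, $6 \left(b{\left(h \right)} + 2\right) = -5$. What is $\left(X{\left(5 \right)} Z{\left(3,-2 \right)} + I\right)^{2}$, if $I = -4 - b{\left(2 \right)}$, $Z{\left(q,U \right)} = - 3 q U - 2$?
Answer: $\frac{223729}{36} \approx 6214.7$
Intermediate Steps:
$b{\left(h \right)} = - \frac{17}{6}$ ($b{\left(h \right)} = -2 + \frac{1}{6} \left(-5\right) = -2 - \frac{5}{6} = - \frac{17}{6}$)
$Z{\left(q,U \right)} = -2 - 3 U q$ ($Z{\left(q,U \right)} = - 3 U q - 2 = -2 - 3 U q$)
$I = - \frac{7}{6}$ ($I = -4 - - \frac{17}{6} = -4 + \frac{17}{6} = - \frac{7}{6} \approx -1.1667$)
$\left(X{\left(5 \right)} Z{\left(3,-2 \right)} + I\right)^{2} = \left(5 \left(-2 - \left(-6\right) 3\right) - \frac{7}{6}\right)^{2} = \left(5 \left(-2 + 18\right) - \frac{7}{6}\right)^{2} = \left(5 \cdot 16 - \frac{7}{6}\right)^{2} = \left(80 - \frac{7}{6}\right)^{2} = \left(\frac{473}{6}\right)^{2} = \frac{223729}{36}$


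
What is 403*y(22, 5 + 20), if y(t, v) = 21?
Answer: 8463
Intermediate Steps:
403*y(22, 5 + 20) = 403*21 = 8463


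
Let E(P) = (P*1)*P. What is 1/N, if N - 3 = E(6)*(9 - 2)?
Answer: 1/255 ≈ 0.0039216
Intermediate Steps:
E(P) = P² (E(P) = P*P = P²)
N = 255 (N = 3 + 6²*(9 - 2) = 3 + 36*7 = 3 + 252 = 255)
1/N = 1/255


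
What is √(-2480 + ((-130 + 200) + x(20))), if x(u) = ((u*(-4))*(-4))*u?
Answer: √3990 ≈ 63.166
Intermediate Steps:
x(u) = 16*u² (x(u) = (-4*u*(-4))*u = (16*u)*u = 16*u²)
√(-2480 + ((-130 + 200) + x(20))) = √(-2480 + ((-130 + 200) + 16*20²)) = √(-2480 + (70 + 16*400)) = √(-2480 + (70 + 6400)) = √(-2480 + 6470) = √3990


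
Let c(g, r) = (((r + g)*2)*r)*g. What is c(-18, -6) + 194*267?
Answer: 46614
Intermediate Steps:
c(g, r) = g*r*(2*g + 2*r) (c(g, r) = (((g + r)*2)*r)*g = ((2*g + 2*r)*r)*g = (r*(2*g + 2*r))*g = g*r*(2*g + 2*r))
c(-18, -6) + 194*267 = 2*(-18)*(-6)*(-18 - 6) + 194*267 = 2*(-18)*(-6)*(-24) + 51798 = -5184 + 51798 = 46614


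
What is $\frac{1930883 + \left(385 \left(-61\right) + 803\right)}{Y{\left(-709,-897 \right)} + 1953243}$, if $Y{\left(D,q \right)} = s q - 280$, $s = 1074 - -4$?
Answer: $\frac{1908201}{985997} \approx 1.9353$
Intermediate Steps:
$s = 1078$ ($s = 1074 + 4 = 1078$)
$Y{\left(D,q \right)} = -280 + 1078 q$ ($Y{\left(D,q \right)} = 1078 q - 280 = -280 + 1078 q$)
$\frac{1930883 + \left(385 \left(-61\right) + 803\right)}{Y{\left(-709,-897 \right)} + 1953243} = \frac{1930883 + \left(385 \left(-61\right) + 803\right)}{\left(-280 + 1078 \left(-897\right)\right) + 1953243} = \frac{1930883 + \left(-23485 + 803\right)}{\left(-280 - 966966\right) + 1953243} = \frac{1930883 - 22682}{-967246 + 1953243} = \frac{1908201}{985997}$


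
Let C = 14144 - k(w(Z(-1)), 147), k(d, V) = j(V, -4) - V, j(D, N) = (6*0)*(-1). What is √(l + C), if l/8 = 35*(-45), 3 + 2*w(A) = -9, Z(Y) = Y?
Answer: √1691 ≈ 41.122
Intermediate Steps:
j(D, N) = 0 (j(D, N) = 0*(-1) = 0)
w(A) = -6 (w(A) = -3/2 + (½)*(-9) = -3/2 - 9/2 = -6)
l = -12600 (l = 8*(35*(-45)) = 8*(-1575) = -12600)
k(d, V) = -V (k(d, V) = 0 - V = -V)
C = 14291 (C = 14144 - (-1)*147 = 14144 - 1*(-147) = 14144 + 147 = 14291)
√(l + C) = √(-12600 + 14291) = √1691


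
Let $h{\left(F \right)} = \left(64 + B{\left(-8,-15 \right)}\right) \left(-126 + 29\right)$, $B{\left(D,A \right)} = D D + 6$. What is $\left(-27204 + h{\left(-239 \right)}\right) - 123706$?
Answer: $-163908$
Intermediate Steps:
$B{\left(D,A \right)} = 6 + D^{2}$ ($B{\left(D,A \right)} = D^{2} + 6 = 6 + D^{2}$)
$h{\left(F \right)} = -12998$ ($h{\left(F \right)} = \left(64 + \left(6 + \left(-8\right)^{2}\right)\right) \left(-126 + 29\right) = \left(64 + \left(6 + 64\right)\right) \left(-97\right) = \left(64 + 70\right) \left(-97\right) = 134 \left(-97\right) = -12998$)
$\left(-27204 + h{\left(-239 \right)}\right) - 123706 = \left(-27204 - 12998\right) - 123706 = -40202 - 123706 = -163908$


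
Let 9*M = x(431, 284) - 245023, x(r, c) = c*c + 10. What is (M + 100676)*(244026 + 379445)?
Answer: 462445274417/9 ≈ 5.1383e+10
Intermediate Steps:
x(r, c) = 10 + c² (x(r, c) = c² + 10 = 10 + c²)
M = -164357/9 (M = ((10 + 284²) - 245023)/9 = ((10 + 80656) - 245023)/9 = (80666 - 245023)/9 = (⅑)*(-164357) = -164357/9 ≈ -18262.)
(M + 100676)*(244026 + 379445) = (-164357/9 + 100676)*(244026 + 379445) = (741727/9)*623471 = 462445274417/9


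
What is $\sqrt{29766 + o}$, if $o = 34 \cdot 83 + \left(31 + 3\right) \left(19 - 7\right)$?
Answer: $2 \sqrt{8249} \approx 181.65$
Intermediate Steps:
$o = 3230$ ($o = 2822 + 34 \cdot 12 = 2822 + 408 = 3230$)
$\sqrt{29766 + o} = \sqrt{29766 + 3230} = \sqrt{32996} = 2 \sqrt{8249}$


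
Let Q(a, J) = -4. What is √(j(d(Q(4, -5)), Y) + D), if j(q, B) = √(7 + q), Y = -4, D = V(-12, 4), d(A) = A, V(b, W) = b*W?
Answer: √(-48 + √3) ≈ 6.8021*I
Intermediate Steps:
V(b, W) = W*b
D = -48 (D = 4*(-12) = -48)
√(j(d(Q(4, -5)), Y) + D) = √(√(7 - 4) - 48) = √(√3 - 48) = √(-48 + √3)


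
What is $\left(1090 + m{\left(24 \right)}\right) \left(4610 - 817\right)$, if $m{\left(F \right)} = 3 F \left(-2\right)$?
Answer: $3588178$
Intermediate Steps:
$m{\left(F \right)} = - 6 F$
$\left(1090 + m{\left(24 \right)}\right) \left(4610 - 817\right) = \left(1090 - 144\right) \left(4610 - 817\right) = \left(1090 - 144\right) 3793 = 946 \cdot 3793 = 3588178$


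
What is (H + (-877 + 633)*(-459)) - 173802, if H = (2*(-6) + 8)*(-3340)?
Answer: -48446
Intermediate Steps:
H = 13360 (H = (-12 + 8)*(-3340) = -4*(-3340) = 13360)
(H + (-877 + 633)*(-459)) - 173802 = (13360 + (-877 + 633)*(-459)) - 173802 = (13360 - 244*(-459)) - 173802 = (13360 + 111996) - 173802 = 125356 - 173802 = -48446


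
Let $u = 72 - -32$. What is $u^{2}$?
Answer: $10816$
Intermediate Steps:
$u = 104$ ($u = 72 + 32 = 104$)
$u^{2} = 104^{2} = 10816$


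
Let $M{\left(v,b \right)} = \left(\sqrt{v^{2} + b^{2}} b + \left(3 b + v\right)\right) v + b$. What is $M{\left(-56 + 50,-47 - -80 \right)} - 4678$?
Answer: $-5203 - 2970 \sqrt{5} \approx -11844.0$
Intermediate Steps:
$M{\left(v,b \right)} = b + v \left(v + 3 b + b \sqrt{b^{2} + v^{2}}\right)$ ($M{\left(v,b \right)} = \left(\sqrt{b^{2} + v^{2}} b + \left(v + 3 b\right)\right) v + b = \left(b \sqrt{b^{2} + v^{2}} + \left(v + 3 b\right)\right) v + b = \left(v + 3 b + b \sqrt{b^{2} + v^{2}}\right) v + b = v \left(v + 3 b + b \sqrt{b^{2} + v^{2}}\right) + b = b + v \left(v + 3 b + b \sqrt{b^{2} + v^{2}}\right)$)
$M{\left(-56 + 50,-47 - -80 \right)} - 4678 = \left(\left(-47 - -80\right) + \left(-56 + 50\right)^{2} + 3 \left(-47 - -80\right) \left(-56 + 50\right) + \left(-47 - -80\right) \left(-56 + 50\right) \sqrt{\left(-47 - -80\right)^{2} + \left(-56 + 50\right)^{2}}\right) - 4678 = \left(\left(-47 + 80\right) + \left(-6\right)^{2} + 3 \left(-47 + 80\right) \left(-6\right) + \left(-47 + 80\right) \left(-6\right) \sqrt{\left(-47 + 80\right)^{2} + \left(-6\right)^{2}}\right) - 4678 = \left(33 + 36 + 3 \cdot 33 \left(-6\right) + 33 \left(-6\right) \sqrt{33^{2} + 36}\right) - 4678 = \left(33 + 36 - 594 + 33 \left(-6\right) \sqrt{1089 + 36}\right) - 4678 = \left(33 + 36 - 594 + 33 \left(-6\right) \sqrt{1125}\right) - 4678 = \left(33 + 36 - 594 + 33 \left(-6\right) 15 \sqrt{5}\right) - 4678 = \left(33 + 36 - 594 - 2970 \sqrt{5}\right) - 4678 = \left(-525 - 2970 \sqrt{5}\right) - 4678 = -5203 - 2970 \sqrt{5}$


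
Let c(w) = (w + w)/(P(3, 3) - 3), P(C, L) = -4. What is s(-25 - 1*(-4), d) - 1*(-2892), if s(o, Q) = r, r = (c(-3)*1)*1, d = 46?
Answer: 20250/7 ≈ 2892.9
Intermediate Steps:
c(w) = -2*w/7 (c(w) = (w + w)/(-4 - 3) = (2*w)/(-7) = (2*w)*(-1/7) = -2*w/7)
r = 6/7 (r = (-2/7*(-3)*1)*1 = ((6/7)*1)*1 = (6/7)*1 = 6/7 ≈ 0.85714)
s(o, Q) = 6/7
s(-25 - 1*(-4), d) - 1*(-2892) = 6/7 - 1*(-2892) = 6/7 + 2892 = 20250/7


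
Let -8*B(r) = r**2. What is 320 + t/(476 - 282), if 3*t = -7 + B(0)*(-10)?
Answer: 186233/582 ≈ 319.99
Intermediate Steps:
B(r) = -r**2/8
t = -7/3 (t = (-7 - 1/8*0**2*(-10))/3 = (-7 - 1/8*0*(-10))/3 = (-7 + 0*(-10))/3 = (-7 + 0)/3 = (1/3)*(-7) = -7/3 ≈ -2.3333)
320 + t/(476 - 282) = 320 - 7/3/(476 - 282) = 320 - 7/3/194 = 320 + (1/194)*(-7/3) = 320 - 7/582 = 186233/582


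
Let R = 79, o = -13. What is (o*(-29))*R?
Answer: 29783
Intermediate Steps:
(o*(-29))*R = -13*(-29)*79 = 377*79 = 29783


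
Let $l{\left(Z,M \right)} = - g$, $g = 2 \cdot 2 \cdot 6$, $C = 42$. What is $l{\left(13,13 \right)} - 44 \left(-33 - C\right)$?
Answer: $3276$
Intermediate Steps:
$g = 24$ ($g = 4 \cdot 6 = 24$)
$l{\left(Z,M \right)} = -24$ ($l{\left(Z,M \right)} = \left(-1\right) 24 = -24$)
$l{\left(13,13 \right)} - 44 \left(-33 - C\right) = -24 - 44 \left(-33 - 42\right) = -24 - -3300 = -24 + 3300 = 3276$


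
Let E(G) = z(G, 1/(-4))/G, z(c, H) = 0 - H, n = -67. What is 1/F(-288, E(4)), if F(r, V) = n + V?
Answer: -16/1071 ≈ -0.014939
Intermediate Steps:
z(c, H) = -H
E(G) = 1/(4*G) (E(G) = (-1/(-4))/G = (-1*(-¼))/G = 1/(4*G))
F(r, V) = -67 + V
1/F(-288, E(4)) = 1/(-67 + (¼)/4) = 1/(-67 + (¼)*(¼)) = 1/(-67 + 1/16) = 1/(-1071/16) = -16/1071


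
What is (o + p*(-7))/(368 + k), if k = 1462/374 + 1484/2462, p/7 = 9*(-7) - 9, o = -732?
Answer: 37860636/5044183 ≈ 7.5058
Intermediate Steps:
p = -504 (p = 7*(9*(-7) - 9) = 7*(-63 - 9) = 7*(-72) = -504)
k = 61095/13541 (k = 1462*(1/374) + 1484*(1/2462) = 43/11 + 742/1231 = 61095/13541 ≈ 4.5119)
(o + p*(-7))/(368 + k) = (-732 - 504*(-7))/(368 + 61095/13541) = (-732 + 3528)/(5044183/13541) = 2796*(13541/5044183) = 37860636/5044183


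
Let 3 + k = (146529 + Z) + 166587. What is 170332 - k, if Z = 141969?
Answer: -284750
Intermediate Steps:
k = 455082 (k = -3 + ((146529 + 141969) + 166587) = -3 + (288498 + 166587) = -3 + 455085 = 455082)
170332 - k = 170332 - 1*455082 = 170332 - 455082 = -284750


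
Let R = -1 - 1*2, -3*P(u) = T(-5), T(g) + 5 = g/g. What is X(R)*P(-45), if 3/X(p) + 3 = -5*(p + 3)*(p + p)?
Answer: -4/3 ≈ -1.3333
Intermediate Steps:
T(g) = -4 (T(g) = -5 + g/g = -5 + 1 = -4)
P(u) = 4/3 (P(u) = -⅓*(-4) = 4/3)
R = -3 (R = -1 - 2 = -3)
X(p) = 3/(-3 - 10*p*(3 + p)) (X(p) = 3/(-3 - 5*(p + 3)*(p + p)) = 3/(-3 - 5*(3 + p)*2*p) = 3/(-3 - 10*p*(3 + p)))
X(R)*P(-45) = -3/(3 + 10*(-3)² + 30*(-3))*(4/3) = -3/(3 + 10*9 - 90)*(4/3) = -3/(3 + 90 - 90)*(4/3) = -3/3*(4/3) = -3*⅓*(4/3) = -1*4/3 = -4/3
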